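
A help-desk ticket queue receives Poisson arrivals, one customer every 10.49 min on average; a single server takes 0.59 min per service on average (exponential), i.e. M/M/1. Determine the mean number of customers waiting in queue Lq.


λ = 60/10.49 = 5.7197 /hr
μ = 60/0.59 = 101.6949 /hr
ρ = λ/μ = 5.7197/101.6949 = 0.05624
Lq = ρ²/(1−ρ) = 0.003163/0.9438 = 0.003352

Final: 0.003352


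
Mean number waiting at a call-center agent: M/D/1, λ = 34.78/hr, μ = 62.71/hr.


ρ = 34.78/62.71 = 0.5546
M/D/1: Lq = ρ²/(2(1−ρ)) = 0.3076/(2·0.4454) = 0.34532

Final: 0.34532


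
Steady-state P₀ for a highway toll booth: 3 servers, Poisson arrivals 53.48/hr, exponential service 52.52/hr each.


a = λ/μ = 53.48/52.52 = 1.0183; ρ = a/c = 0.3394
Σ_{k=0}^{2} a^k/k! (terms k=0..2) = 1.00000 + 1.01828 + 0.51845 = 2.53672
Tail: a^3/(3!(1−ρ)) = 1.05584/(6·0.6606) = 0.26640
P₀ = 1/(2.53672 + 0.26640) = 1/2.80312 = 0.356745

Final: 0.356745


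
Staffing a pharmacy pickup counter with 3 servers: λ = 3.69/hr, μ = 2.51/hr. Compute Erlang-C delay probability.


a = λ/μ = 1.4701; ρ = a/3 = 0.4900
P₀ = 0.217905 (from M/M/c formula)
C(c,a) = [a^c/(c!(1−ρ))]·P₀ = [3.17730/(6·0.5100)]·0.217905
= 1.03841·0.217905 = 0.226275

Final: 0.226275


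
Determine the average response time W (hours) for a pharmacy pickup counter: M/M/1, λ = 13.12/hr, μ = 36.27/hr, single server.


W = 1/(μ−λ) = 1/(36.27 − 13.12) = 1/23.15 = 0.04320 hr

Final: 0.04320 hr


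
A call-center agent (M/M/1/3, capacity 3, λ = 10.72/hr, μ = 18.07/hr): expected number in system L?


ρ = 10.72/18.07 = 0.5932
L = ρ[1 − (K+1)ρ^K + Kρ^(K+1)] / [(1−ρ)(1−ρ^(K+1))]
Numerator: 0.5932·(1 − 4·0.208790 + 3·0.123864) = 0.318238
Denominator: (0.4068)·(0.876136) = 0.356369
L = 0.318238/0.356369 = 0.8930

Final: 0.8930


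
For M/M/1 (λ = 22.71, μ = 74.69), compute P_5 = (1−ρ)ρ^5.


ρ = 22.71/74.69 = 0.3041
P_n = (1−ρ)·ρ^n = (1 − 0.3041)·0.3041^5 = 0.6959·0.002599 = 0.001809

Final: 0.001809


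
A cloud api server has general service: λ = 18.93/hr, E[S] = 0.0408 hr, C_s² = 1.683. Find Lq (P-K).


ρ = λ·E[S] = 18.93·0.0408 = 0.7723
Lq = ρ²(1+C_s²)/(2(1−ρ)) = 0.5965·(1+1.683)/(2·0.2277)
= 0.5965·2.6830/0.4553 = 3.51506

Final: 3.51506


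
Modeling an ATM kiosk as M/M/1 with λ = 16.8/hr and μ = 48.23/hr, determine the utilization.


ρ = λ/μ = 16.8/48.23 = 0.3483

Final: 0.3483


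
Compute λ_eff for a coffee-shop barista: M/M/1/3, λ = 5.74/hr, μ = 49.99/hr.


ρ = 0.1148; P_K = (1−ρ)ρ^3/(1−ρ^4) = 0.001340
λ_eff = λ(1 − P_K) = 5.74·(1 − 0.001340) = 5.74·0.998660 = 5.7323 /hr

Final: 5.7323 /hr


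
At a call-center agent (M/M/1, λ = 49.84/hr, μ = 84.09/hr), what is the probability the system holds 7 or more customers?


ρ = 49.84/84.09 = 0.5927
P(N ≥ n) = ρ^n = 0.5927^7 = 0.025694

Final: 0.025694


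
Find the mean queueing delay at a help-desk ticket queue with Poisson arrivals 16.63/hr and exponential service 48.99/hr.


ρ = 16.63/48.99 = 0.3395
Wq = ρ/(μ−λ) = 0.3395/(48.99 − 16.63) = 0.3395/32.36 = 0.01049 hr

Final: 0.01049 hr


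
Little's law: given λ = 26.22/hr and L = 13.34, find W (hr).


W = L/λ = 13.34/26.22 = 0.5088 hr

Final: 0.5088 hr


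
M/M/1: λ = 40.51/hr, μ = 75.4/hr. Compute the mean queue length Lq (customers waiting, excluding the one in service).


ρ = 40.51/75.4 = 0.5373
Lq = ρ²/(1−ρ) = 0.2887/0.4627 = 0.6238

Final: 0.6238


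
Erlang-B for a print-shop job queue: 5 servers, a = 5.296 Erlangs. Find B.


B(c,a) = (a^c/c!) / Σ_{k=0}^{c} a^k/k!
a^5/5! = 34.718315
Σ terms (k=0..5): 1.00000 + 5.29600 + 14.02381 + 24.75670 + 32.77787 + 34.71831 = 112.572684
B = 34.718315/112.572684 = 0.308408

Final: 0.308408


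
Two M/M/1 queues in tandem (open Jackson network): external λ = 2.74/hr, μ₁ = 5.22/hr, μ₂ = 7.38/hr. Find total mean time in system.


Each node sees arrival rate λ = 2.74/hr (tandem ⇒ throughput preserved).
W₁ = 1/(μ₁−λ) = 1/(5.22−2.74) = 0.40323 hr
W₂ = 1/(μ₂−λ) = 1/(7.38−2.74) = 0.21552 hr
W_total = W₁ + W₂ = 0.40323 + 0.21552 = 0.61874 hr

Final: 0.61874 hr


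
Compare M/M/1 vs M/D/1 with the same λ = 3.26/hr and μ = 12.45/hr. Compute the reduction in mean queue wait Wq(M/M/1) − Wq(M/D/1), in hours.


ρ = 3.26/12.45 = 0.2618
Wq(M/M/1) = ρ/(μ−λ) = 0.2618/9.19 = 0.02849 hr
Wq(M/D/1) = ρ/(2(μ−λ)) = 0.01425 hr
Savings = 0.02849 − 0.01425 = 0.01425 hr

Final: 0.01425 hr


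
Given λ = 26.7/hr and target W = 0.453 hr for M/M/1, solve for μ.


W = 1/(μ−λ) ⇒ μ − λ = 1/W = 1/0.453 = 2.2075
μ = λ + 1/W = 26.7 + 2.2075 = 28.9075 per hr

Final: 28.9075 /hr


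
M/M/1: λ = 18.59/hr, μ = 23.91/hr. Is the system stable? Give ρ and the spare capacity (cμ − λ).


Total capacity cμ = 1·23.91 = 23.91/hr
ρ = λ/(cμ) = 18.59/23.91 = 0.7775
Stable ⇔ ρ < 1: YES
Spare capacity = cμ − λ = 23.91 − 18.59 = 5.32/hr

Final: ρ = 0.7775; stable; margin = 5.32/hr


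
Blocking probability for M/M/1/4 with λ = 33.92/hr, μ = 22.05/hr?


ρ = λ/μ = 33.92/22.05 = 1.5383
P_K = (1−ρ)ρ^K/(1−ρ^(K+1)) = (-0.5383·5.600013)/(1 − 8.614622)
= -3.014610/-7.614622 = 0.395897

Final: 0.395897


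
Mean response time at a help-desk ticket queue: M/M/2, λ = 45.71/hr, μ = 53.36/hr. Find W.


a = 0.8566; ρ = 0.4283; P₀ = 0.400249
Lq = P₀·a^c·ρ/(c!(1−ρ)²) = 0.19246
Wq = Lq/λ = 0.19246/45.71 = 0.004211 hr
W = Wq + 1/μ = 0.004211 + 0.01874 = 0.02295 hr

Final: 0.02295 hr


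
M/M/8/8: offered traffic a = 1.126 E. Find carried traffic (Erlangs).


B(8,1.126) = 0.00002079 (Erlang-B)
Carried load = a(1 − B) = 1.126·(1 − 0.00002079) = 1.126·0.999979 = 1.1260 E

Final: 1.1260 Erlangs


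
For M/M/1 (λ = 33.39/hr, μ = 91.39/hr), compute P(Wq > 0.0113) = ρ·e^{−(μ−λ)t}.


ρ = 33.39/91.39 = 0.3654
P(Wq > t) = ρ·e^{−(μ−λ)t} = 0.3654·e^{−0.6554}
= 0.3654·0.519234 = 0.189706

Final: 0.189706


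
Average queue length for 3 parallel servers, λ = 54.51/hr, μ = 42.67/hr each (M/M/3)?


a = λ/μ = 1.2775; ρ = a/3 = 0.4258
P₀ = 0.270372
Lq = P₀·a^c·ρ / (c!·(1−ρ)²) = 0.270372·2.08478·0.4258/(6·0.32968)
= 0.12134

Final: 0.12134


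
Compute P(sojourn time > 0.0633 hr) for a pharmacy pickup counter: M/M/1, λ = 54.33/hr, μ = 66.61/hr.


W ~ Exponential(μ−λ) for M/M/1.
μ − λ = 66.61 − 54.33 = 12.2800
P(W > t) = e^{−(μ−λ)t} = e^{−0.7773} = 0.459634

Final: 0.459634


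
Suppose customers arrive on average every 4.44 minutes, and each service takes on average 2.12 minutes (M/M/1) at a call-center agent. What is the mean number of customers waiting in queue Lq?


λ = 60/4.44 = 13.5135 /hr
μ = 60/2.12 = 28.3019 /hr
ρ = λ/μ = 13.5135/28.3019 = 0.4775
Lq = ρ²/(1−ρ) = 0.2280/0.5225 = 0.4363

Final: 0.4363


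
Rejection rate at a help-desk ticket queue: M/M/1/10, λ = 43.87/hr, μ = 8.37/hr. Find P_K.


ρ = λ/μ = 43.87/8.37 = 5.2413
P_K = (1−ρ)ρ^K/(1−ρ^(K+1)) = (-4.2413·15646664.273483)/(1 − 82009457.787062)
= -66362793.513579/-82009456.787062 = 0.809209

Final: 0.809209


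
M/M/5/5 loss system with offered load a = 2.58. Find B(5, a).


B(c,a) = (a^c/c!) / Σ_{k=0}^{c} a^k/k!
a^5/5! = 0.952615
Σ terms (k=0..5): 1.00000 + 2.58000 + 3.32820 + 2.86225 + 1.84615 + 0.95261 = 12.569219
B = 0.952615/12.569219 = 0.075789

Final: 0.075789


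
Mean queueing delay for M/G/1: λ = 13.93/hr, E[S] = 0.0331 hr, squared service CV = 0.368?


ρ = λ·E[S] = 13.93·0.0331 = 0.4611
E[S²] = E[S]²(1+C_s²) = 0.0331²·(1+0.368) = 0.001499
Wq = λ·E[S²]/(2(1−ρ)) = 13.93·0.001499/(2·0.5389) = 0.01937 hr

Final: 0.01937 hr


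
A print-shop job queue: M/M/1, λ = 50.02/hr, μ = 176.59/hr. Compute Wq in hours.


ρ = 50.02/176.59 = 0.2833
Wq = ρ/(μ−λ) = 0.2833/(176.59 − 50.02) = 0.2833/126.57 = 0.002238 hr

Final: 0.002238 hr


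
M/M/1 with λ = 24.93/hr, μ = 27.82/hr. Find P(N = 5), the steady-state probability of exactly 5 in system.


ρ = 24.93/27.82 = 0.8961
P_n = (1−ρ)·ρ^n = (1 − 0.8961)·0.8961^5 = 0.1039·0.577864 = 0.060030

Final: 0.060030


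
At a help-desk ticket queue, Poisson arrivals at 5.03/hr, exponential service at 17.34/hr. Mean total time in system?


W = 1/(μ−λ) = 1/(17.34 − 5.03) = 1/12.31 = 0.08123 hr

Final: 0.08123 hr


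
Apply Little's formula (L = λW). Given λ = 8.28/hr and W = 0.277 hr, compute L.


L = λW = 8.28·0.277 = 2.2936

Final: 2.2936


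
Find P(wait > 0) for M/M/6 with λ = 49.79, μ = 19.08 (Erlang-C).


a = λ/μ = 2.6095; ρ = a/6 = 0.4349
P₀ = 0.073031 (from M/M/c formula)
C(c,a) = [a^c/(c!(1−ρ))]·P₀ = [315.77848/(720·0.5651)]·0.073031
= 0.77614·0.073031 = 0.056683

Final: 0.056683


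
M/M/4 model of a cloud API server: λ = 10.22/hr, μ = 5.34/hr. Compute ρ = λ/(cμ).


ρ = λ/(cμ) = 10.22/(4·5.34) = 10.22/21.36 = 0.4785

Final: 0.4785


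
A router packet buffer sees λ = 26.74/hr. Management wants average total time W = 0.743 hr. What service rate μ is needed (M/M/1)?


W = 1/(μ−λ) ⇒ μ − λ = 1/W = 1/0.743 = 1.3459
μ = λ + 1/W = 26.74 + 1.3459 = 28.0859 per hr

Final: 28.0859 /hr


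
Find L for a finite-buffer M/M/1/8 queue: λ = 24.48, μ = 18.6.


ρ = 24.48/18.6 = 1.3161
L = ρ[1 − (K+1)ρ^K + Kρ^(K+1)] / [(1−ρ)(1−ρ^(K+1))]
Numerator: 1.3161·(1 − 9·9.003010 + 8·11.849123) = 19.433821
Denominator: (-0.3161)·(-10.849123) = 3.429723
L = 19.433821/3.429723 = 5.6663

Final: 5.6663


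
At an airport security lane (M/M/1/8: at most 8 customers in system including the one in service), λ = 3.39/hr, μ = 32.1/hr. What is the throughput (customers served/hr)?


ρ = 0.1056; P_K = (1−ρ)ρ^8/(1−ρ^9) = 0.00000001384
λ_eff = λ(1 − P_K) = 3.39·(1 − 0.00000001384) = 3.39·1.000000 = 3.3900 /hr

Final: 3.3900 /hr


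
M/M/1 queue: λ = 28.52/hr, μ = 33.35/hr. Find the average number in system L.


ρ = λ/μ = 28.52/33.35 = 0.8552
L = ρ/(1−ρ) = 0.8552/(1 − 0.8552) = 0.8552/0.1448 = 5.9048

Final: 5.9048


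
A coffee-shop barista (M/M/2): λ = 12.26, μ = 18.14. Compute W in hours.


a = 0.6759; ρ = 0.3379; P₀ = 0.494850
Lq = P₀·a^c·ρ/(c!(1−ρ)²) = 0.08713
Wq = Lq/λ = 0.08713/12.26 = 0.007107 hr
W = Wq + 1/μ = 0.007107 + 0.05513 = 0.06223 hr

Final: 0.06223 hr


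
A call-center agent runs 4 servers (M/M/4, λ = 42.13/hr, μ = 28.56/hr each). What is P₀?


a = λ/μ = 42.13/28.56 = 1.4751; ρ = a/c = 0.3688
Σ_{k=0}^{3} a^k/k! (terms k=0..3) = 1.00000 + 1.47514 + 1.08802 + 0.53499 = 4.09815
Tail: a^4/(4!(1−ρ)) = 4.73514/(24·0.6312) = 0.31257
P₀ = 1/(4.09815 + 0.31257) = 1/4.41072 = 0.226720

Final: 0.226720


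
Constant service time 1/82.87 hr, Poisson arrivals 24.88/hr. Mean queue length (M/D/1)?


ρ = 24.88/82.87 = 0.3002
M/D/1: Lq = ρ²/(2(1−ρ)) = 0.09014/(2·0.6998) = 0.06441

Final: 0.06441


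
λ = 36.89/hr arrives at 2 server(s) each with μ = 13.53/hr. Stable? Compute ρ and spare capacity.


Total capacity cμ = 2·13.53 = 27.06/hr
ρ = λ/(cμ) = 36.89/27.06 = 1.3633
Stable ⇔ ρ < 1: NO
Spare capacity = cμ − λ = 27.06 − 36.89 = -9.83/hr

Final: ρ = 1.3633; unstable; margin = -9.83/hr


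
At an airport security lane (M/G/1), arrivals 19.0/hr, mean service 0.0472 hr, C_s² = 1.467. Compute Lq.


ρ = λ·E[S] = 19.0·0.0472 = 0.8968
Lq = ρ²(1+C_s²)/(2(1−ρ)) = 0.8043·(1+1.467)/(2·0.1032)
= 0.8043·2.4670/0.2064 = 9.61282

Final: 9.61282


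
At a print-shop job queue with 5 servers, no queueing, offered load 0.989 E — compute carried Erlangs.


B(5,0.989) = 0.002934 (Erlang-B)
Carried load = a(1 − B) = 0.989·(1 − 0.002934) = 0.989·0.997066 = 0.9861 E

Final: 0.9861 Erlangs


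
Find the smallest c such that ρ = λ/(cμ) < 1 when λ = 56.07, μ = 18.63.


Stability requires cμ > λ ⇔ c > λ/μ.
λ/μ = 56.07/18.63 = 3.0097
Minimum integer c = ⌊3.0097⌋ + 1 = 4
Check: 4·18.63 = 74.52 > 56.07, while 3·18.63 = 55.89 ≤ 56.07

Final: 4 servers


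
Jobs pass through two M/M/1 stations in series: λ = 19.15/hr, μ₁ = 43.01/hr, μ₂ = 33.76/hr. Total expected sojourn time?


Each node sees arrival rate λ = 19.15/hr (tandem ⇒ throughput preserved).
W₁ = 1/(μ₁−λ) = 1/(43.01−19.15) = 0.04191 hr
W₂ = 1/(μ₂−λ) = 1/(33.76−19.15) = 0.06845 hr
W_total = W₁ + W₂ = 0.04191 + 0.06845 = 0.11036 hr

Final: 0.11036 hr


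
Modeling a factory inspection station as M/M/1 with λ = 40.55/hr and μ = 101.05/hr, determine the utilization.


ρ = λ/μ = 40.55/101.05 = 0.4013

Final: 0.4013


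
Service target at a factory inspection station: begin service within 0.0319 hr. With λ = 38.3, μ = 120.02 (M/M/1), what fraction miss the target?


ρ = 38.3/120.02 = 0.3191
P(Wq > t) = ρ·e^{−(μ−λ)t} = 0.3191·e^{−2.6069}
= 0.3191·0.073765 = 0.023539

Final: 0.023539


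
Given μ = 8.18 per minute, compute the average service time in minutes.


Mean service time = 1/μ = 1/8.18 minute = 0.12225 minute
In minutes: 0.12225 × 1 = 0.1222 min

Final: 0.1222 min


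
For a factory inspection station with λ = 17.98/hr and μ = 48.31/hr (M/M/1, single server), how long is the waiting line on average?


ρ = 17.98/48.31 = 0.3722
Lq = ρ²/(1−ρ) = 0.1385/0.6278 = 0.2206

Final: 0.2206


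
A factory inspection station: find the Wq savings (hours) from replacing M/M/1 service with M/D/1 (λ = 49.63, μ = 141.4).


ρ = 49.63/141.4 = 0.3510
Wq(M/M/1) = ρ/(μ−λ) = 0.3510/91.77 = 0.003825 hr
Wq(M/D/1) = ρ/(2(μ−λ)) = 0.001912 hr
Savings = 0.003825 − 0.001912 = 0.001912 hr

Final: 0.001912 hr


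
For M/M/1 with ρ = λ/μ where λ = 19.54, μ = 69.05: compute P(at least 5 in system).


ρ = 19.54/69.05 = 0.2830
P(N ≥ n) = ρ^n = 0.2830^5 = 0.001815

Final: 0.001815


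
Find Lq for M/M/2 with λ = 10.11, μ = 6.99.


a = λ/μ = 1.4464; ρ = a/2 = 0.7232
P₀ = 0.160648
Lq = P₀·a^c·ρ / (c!·(1−ρ)²) = 0.160648·2.09193·0.7232/(2·0.07663)
= 1.58573

Final: 1.58573


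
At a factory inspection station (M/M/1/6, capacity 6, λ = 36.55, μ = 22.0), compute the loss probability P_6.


ρ = λ/μ = 36.55/22.0 = 1.6614
P_K = (1−ρ)ρ^K/(1−ρ^(K+1)) = (-0.6614·21.027527)/(1 − 34.934369)
= -13.906842/-33.934369 = 0.409816

Final: 0.409816


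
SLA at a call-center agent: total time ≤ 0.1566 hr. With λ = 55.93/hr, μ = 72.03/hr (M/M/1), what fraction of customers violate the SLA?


W ~ Exponential(μ−λ) for M/M/1.
μ − λ = 72.03 − 55.93 = 16.1000
P(W > t) = e^{−(μ−λ)t} = e^{−2.5213} = 0.080358

Final: 0.080358


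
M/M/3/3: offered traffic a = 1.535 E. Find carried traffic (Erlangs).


B(3,1.535) = 0.139669 (Erlang-B)
Carried load = a(1 − B) = 1.535·(1 − 0.139669) = 1.535·0.860331 = 1.3206 E

Final: 1.3206 Erlangs


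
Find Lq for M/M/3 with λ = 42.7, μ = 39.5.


a = λ/μ = 1.0810; ρ = a/3 = 0.3603
P₀ = 0.333951
Lq = P₀·a^c·ρ / (c!·(1−ρ)²) = 0.333951·1.26326·0.3603/(6·0.40917)
= 0.06192

Final: 0.06192


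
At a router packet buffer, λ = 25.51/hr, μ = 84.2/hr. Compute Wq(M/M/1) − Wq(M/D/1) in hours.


ρ = 25.51/84.2 = 0.3030
Wq(M/M/1) = ρ/(μ−λ) = 0.3030/58.69 = 0.005162 hr
Wq(M/D/1) = ρ/(2(μ−λ)) = 0.002581 hr
Savings = 0.005162 − 0.002581 = 0.002581 hr

Final: 0.002581 hr


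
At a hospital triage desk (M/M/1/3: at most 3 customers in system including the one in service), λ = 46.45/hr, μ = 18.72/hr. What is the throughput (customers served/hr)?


ρ = 2.4813; P_K = (1−ρ)ρ^3/(1−ρ^4) = 0.613161
λ_eff = λ(1 − P_K) = 46.45·(1 − 0.613161) = 46.45·0.386839 = 17.9687 /hr

Final: 17.9687 /hr


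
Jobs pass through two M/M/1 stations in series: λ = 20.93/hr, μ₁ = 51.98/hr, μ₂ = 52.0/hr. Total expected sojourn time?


Each node sees arrival rate λ = 20.93/hr (tandem ⇒ throughput preserved).
W₁ = 1/(μ₁−λ) = 1/(51.98−20.93) = 0.03221 hr
W₂ = 1/(μ₂−λ) = 1/(52.0−20.93) = 0.03219 hr
W_total = W₁ + W₂ = 0.03221 + 0.03219 = 0.06439 hr

Final: 0.06439 hr


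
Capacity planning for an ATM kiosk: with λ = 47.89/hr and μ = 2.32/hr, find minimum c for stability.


Stability requires cμ > λ ⇔ c > λ/μ.
λ/μ = 47.89/2.32 = 20.6422
Minimum integer c = ⌊20.6422⌋ + 1 = 21
Check: 21·2.32 = 48.72 > 47.89, while 20·2.32 = 46.40 ≤ 47.89

Final: 21 servers


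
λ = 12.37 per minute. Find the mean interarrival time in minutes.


Mean interarrival time = 1/λ = 1/12.37 minute = 0.08084 minute
In minutes: 0.08084 × 1 = 0.08084 min

Final: 0.08084 min


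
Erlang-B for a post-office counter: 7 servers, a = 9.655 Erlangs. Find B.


B(c,a) = (a^c/c!) / Σ_{k=0}^{c} a^k/k!
a^7/7! = 1551.798795
Σ terms (k=0..7): 1.00000 + 9.65500 + 46.60951 + 150.00495 + 362.07444 + 699.16575 + 1125.07422 + 1551.79880 = 3945.382664
B = 1551.798795/3945.382664 = 0.393320

Final: 0.393320


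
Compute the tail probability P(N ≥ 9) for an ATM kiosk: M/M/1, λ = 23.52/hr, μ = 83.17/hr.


ρ = 23.52/83.17 = 0.2828
P(N ≥ n) = ρ^n = 0.2828^9 = 0.00001157

Final: 0.00001157


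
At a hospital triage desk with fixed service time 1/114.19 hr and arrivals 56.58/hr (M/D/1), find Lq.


ρ = 56.58/114.19 = 0.4955
M/D/1: Lq = ρ²/(2(1−ρ)) = 0.2455/(2·0.5045) = 0.24332

Final: 0.24332


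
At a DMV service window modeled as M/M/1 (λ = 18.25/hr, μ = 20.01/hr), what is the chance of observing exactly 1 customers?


ρ = 18.25/20.01 = 0.9120
P_n = (1−ρ)·ρ^n = (1 − 0.9120)·0.9120^1 = 0.08796·0.912044 = 0.080220

Final: 0.080220


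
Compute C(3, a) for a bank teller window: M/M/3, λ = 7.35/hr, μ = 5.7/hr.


a = λ/μ = 1.2895; ρ = a/3 = 0.4298
P₀ = 0.266840 (from M/M/c formula)
C(c,a) = [a^c/(c!(1−ρ))]·P₀ = [2.14406/(6·0.5702)]·0.266840
= 0.62673·0.266840 = 0.167235

Final: 0.167235


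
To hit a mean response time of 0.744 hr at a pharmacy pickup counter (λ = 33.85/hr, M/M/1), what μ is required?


W = 1/(μ−λ) ⇒ μ − λ = 1/W = 1/0.744 = 1.3441
μ = λ + 1/W = 33.85 + 1.3441 = 35.1941 per hr

Final: 35.1941 /hr


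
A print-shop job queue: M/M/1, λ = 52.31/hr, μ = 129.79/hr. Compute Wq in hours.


ρ = 52.31/129.79 = 0.4030
Wq = ρ/(μ−λ) = 0.4030/(129.79 − 52.31) = 0.4030/77.48 = 0.005202 hr

Final: 0.005202 hr


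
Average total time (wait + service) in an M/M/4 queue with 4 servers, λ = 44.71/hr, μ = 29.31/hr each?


a = 1.5254; ρ = 0.3814; P₀ = 0.215280
Lq = P₀·a^c·ρ/(c!(1−ρ)²) = 0.04839
Wq = Lq/λ = 0.04839/44.71 = 0.001082 hr
W = Wq + 1/μ = 0.001082 + 0.03412 = 0.03520 hr

Final: 0.03520 hr


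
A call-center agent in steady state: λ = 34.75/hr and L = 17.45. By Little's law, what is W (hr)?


W = L/λ = 17.45/34.75 = 0.5022 hr

Final: 0.5022 hr


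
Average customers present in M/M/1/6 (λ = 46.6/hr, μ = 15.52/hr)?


ρ = 46.6/15.52 = 3.0026
L = ρ[1 − (K+1)ρ^K + Kρ^(K+1)] / [(1−ρ)(1−ρ^(K+1))]
Numerator: 3.0026·(1 − 7·732.765812 + 6·2200.186007) = 24239.072155
Denominator: (-2.0026)·(-2199.186007) = 4404.040020
L = 24239.072155/4404.040020 = 5.5038

Final: 5.5038


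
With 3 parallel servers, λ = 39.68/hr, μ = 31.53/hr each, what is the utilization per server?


ρ = λ/(cμ) = 39.68/(3·31.53) = 39.68/94.59 = 0.4195

Final: 0.4195


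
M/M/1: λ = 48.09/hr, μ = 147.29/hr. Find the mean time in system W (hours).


W = 1/(μ−λ) = 1/(147.29 − 48.09) = 1/99.20 = 0.01008 hr

Final: 0.01008 hr


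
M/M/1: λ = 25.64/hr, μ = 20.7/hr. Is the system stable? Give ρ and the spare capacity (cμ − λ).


Total capacity cμ = 1·20.7 = 20.70/hr
ρ = λ/(cμ) = 25.64/20.70 = 1.2386
Stable ⇔ ρ < 1: NO
Spare capacity = cμ − λ = 20.70 − 25.64 = -4.94/hr

Final: ρ = 1.2386; unstable; margin = -4.94/hr


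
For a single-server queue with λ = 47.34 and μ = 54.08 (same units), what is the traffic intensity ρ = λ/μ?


ρ = λ/μ = 47.34/54.08 = 0.8754

Final: 0.8754


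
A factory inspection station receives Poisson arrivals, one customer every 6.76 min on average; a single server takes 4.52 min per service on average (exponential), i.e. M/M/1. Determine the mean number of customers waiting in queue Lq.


λ = 60/6.76 = 8.8757 /hr
μ = 60/4.52 = 13.2743 /hr
ρ = λ/μ = 8.8757/13.2743 = 0.6686
Lq = ρ²/(1−ρ) = 0.4471/0.3314 = 1.3492

Final: 1.3492


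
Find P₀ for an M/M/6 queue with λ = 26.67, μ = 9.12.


a = λ/μ = 26.67/9.12 = 2.9243; ρ = a/c = 0.4874
Σ_{k=0}^{5} a^k/k! (terms k=0..5) = 1.00000 + 2.92434 + 4.27589 + 4.16805 + 3.04720 + 1.78221 = 17.19770
Tail: a^6/(6!(1−ρ)) = 625.41611/(720·0.5126) = 1.69453
P₀ = 1/(17.19770 + 1.69453) = 1/18.89223 = 0.052932

Final: 0.052932


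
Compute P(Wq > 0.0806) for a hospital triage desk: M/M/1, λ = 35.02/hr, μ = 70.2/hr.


ρ = 35.02/70.2 = 0.4989
P(Wq > t) = ρ·e^{−(μ−λ)t} = 0.4989·e^{−2.8355}
= 0.4989·0.058689 = 0.029277

Final: 0.029277


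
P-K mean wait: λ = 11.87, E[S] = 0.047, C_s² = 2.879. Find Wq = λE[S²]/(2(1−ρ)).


ρ = λ·E[S] = 11.87·0.047 = 0.5579
E[S²] = E[S]²(1+C_s²) = 0.047²·(1+2.879) = 0.008569
Wq = λ·E[S²]/(2(1−ρ)) = 11.87·0.008569/(2·0.4421) = 0.11503 hr

Final: 0.11503 hr


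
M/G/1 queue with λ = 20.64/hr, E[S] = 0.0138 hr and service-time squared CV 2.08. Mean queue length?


ρ = λ·E[S] = 20.64·0.0138 = 0.2848
Lq = ρ²(1+C_s²)/(2(1−ρ)) = 0.08113·(1+2.08)/(2·0.7152)
= 0.08113·3.0800/1.4303 = 0.17470

Final: 0.17470


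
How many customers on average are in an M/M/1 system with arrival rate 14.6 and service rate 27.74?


ρ = λ/μ = 14.6/27.74 = 0.5263
L = ρ/(1−ρ) = 0.5263/(1 − 0.5263) = 0.5263/0.4737 = 1.1111

Final: 1.1111


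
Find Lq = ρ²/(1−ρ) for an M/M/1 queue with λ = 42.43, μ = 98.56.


ρ = 42.43/98.56 = 0.4305
Lq = ρ²/(1−ρ) = 0.1853/0.5695 = 0.3254

Final: 0.3254


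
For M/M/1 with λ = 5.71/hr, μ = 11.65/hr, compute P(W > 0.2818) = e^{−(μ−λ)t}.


W ~ Exponential(μ−λ) for M/M/1.
μ − λ = 11.65 − 5.71 = 5.9400
P(W > t) = e^{−(μ−λ)t} = e^{−1.6739} = 0.187516

Final: 0.187516


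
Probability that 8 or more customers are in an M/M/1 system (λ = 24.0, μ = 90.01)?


ρ = 24.0/90.01 = 0.2666
P(N ≥ n) = ρ^n = 0.2666^8 = 0.00002555

Final: 0.00002555


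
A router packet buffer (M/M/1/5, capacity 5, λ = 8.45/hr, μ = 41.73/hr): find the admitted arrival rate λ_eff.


ρ = 0.2025; P_K = (1−ρ)ρ^5/(1−ρ^6) = 0.0002715
λ_eff = λ(1 − P_K) = 8.45·(1 − 0.0002715) = 8.45·0.999728 = 8.4477 /hr

Final: 8.4477 /hr


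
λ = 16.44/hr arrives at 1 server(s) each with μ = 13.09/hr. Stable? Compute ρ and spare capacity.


Total capacity cμ = 1·13.09 = 13.09/hr
ρ = λ/(cμ) = 16.44/13.09 = 1.2559
Stable ⇔ ρ < 1: NO
Spare capacity = cμ − λ = 13.09 − 16.44 = -3.35/hr

Final: ρ = 1.2559; unstable; margin = -3.35/hr


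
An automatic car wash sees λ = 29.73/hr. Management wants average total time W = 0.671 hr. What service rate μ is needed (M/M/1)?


W = 1/(μ−λ) ⇒ μ − λ = 1/W = 1/0.671 = 1.4903
μ = λ + 1/W = 29.73 + 1.4903 = 31.2203 per hr

Final: 31.2203 /hr


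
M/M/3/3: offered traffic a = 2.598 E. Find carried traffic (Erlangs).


B(3,2.598) = 0.295348 (Erlang-B)
Carried load = a(1 − B) = 2.598·(1 − 0.295348) = 2.598·0.704652 = 1.8307 E

Final: 1.8307 Erlangs


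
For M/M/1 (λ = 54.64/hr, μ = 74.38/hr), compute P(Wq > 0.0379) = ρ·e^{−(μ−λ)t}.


ρ = 54.64/74.38 = 0.7346
P(Wq > t) = ρ·e^{−(μ−λ)t} = 0.7346·e^{−0.7481}
= 0.7346·0.473243 = 0.347647

Final: 0.347647


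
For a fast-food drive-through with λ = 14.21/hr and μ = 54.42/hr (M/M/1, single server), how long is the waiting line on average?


ρ = 14.21/54.42 = 0.2611
Lq = ρ²/(1−ρ) = 0.06818/0.7389 = 0.09228

Final: 0.09228


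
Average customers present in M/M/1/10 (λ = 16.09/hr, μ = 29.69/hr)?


ρ = 16.09/29.69 = 0.5419
L = ρ[1 − (K+1)ρ^K + Kρ^(K+1)] / [(1−ρ)(1−ρ^(K+1))]
Numerator: 0.5419·(1 − 11·0.002185 + 10·0.001184) = 0.535325
Denominator: (0.4581)·(0.998816) = 0.457524
L = 0.535325/0.457524 = 1.1700

Final: 1.1700


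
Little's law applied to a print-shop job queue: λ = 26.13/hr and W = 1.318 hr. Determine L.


L = λW = 26.13·1.318 = 34.4393

Final: 34.4393


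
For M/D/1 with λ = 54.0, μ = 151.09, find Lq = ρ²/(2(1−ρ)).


ρ = 54.0/151.09 = 0.3574
M/D/1: Lq = ρ²/(2(1−ρ)) = 0.1277/(2·0.6426) = 0.09939

Final: 0.09939


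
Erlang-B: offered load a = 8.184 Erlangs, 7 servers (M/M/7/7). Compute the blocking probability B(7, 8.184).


B(c,a) = (a^c/c!) / Σ_{k=0}^{c} a^k/k!
a^7/7! = 487.897742
Σ terms (k=0..7): 1.00000 + 8.18400 + 33.48893 + 91.35780 + 186.91805 + 305.94746 + 417.31234 + 487.89774 = 1532.106320
B = 487.897742/1532.106320 = 0.318449

Final: 0.318449


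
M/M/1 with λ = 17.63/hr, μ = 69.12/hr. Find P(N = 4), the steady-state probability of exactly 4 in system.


ρ = 17.63/69.12 = 0.2551
P_n = (1−ρ)·ρ^n = (1 − 0.2551)·0.2551^4 = 0.7449·0.004232 = 0.003153

Final: 0.003153


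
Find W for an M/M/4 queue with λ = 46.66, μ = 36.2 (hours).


a = 1.2890; ρ = 0.3222; P₀ = 0.274255
Lq = P₀·a^c·ρ/(c!(1−ρ)²) = 0.02213
Wq = Lq/λ = 0.02213/46.66 = 0.0004742 hr
W = Wq + 1/μ = 0.0004742 + 0.02762 = 0.02810 hr

Final: 0.02810 hr


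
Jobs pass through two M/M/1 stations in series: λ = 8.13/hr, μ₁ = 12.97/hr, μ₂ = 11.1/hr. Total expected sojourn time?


Each node sees arrival rate λ = 8.13/hr (tandem ⇒ throughput preserved).
W₁ = 1/(μ₁−λ) = 1/(12.97−8.13) = 0.20661 hr
W₂ = 1/(μ₂−λ) = 1/(11.1−8.13) = 0.33670 hr
W_total = W₁ + W₂ = 0.20661 + 0.33670 = 0.54331 hr

Final: 0.54331 hr


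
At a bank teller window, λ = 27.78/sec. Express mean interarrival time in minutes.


Mean interarrival time = 1/λ = 1/27.78 second = 0.03600 second
In minutes: 0.03600 × 0.0166667 = 0.0006000 min

Final: 0.0006000 min


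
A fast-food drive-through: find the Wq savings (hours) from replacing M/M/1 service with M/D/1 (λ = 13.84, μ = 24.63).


ρ = 13.84/24.63 = 0.5619
Wq(M/M/1) = ρ/(μ−λ) = 0.5619/10.79 = 0.05208 hr
Wq(M/D/1) = ρ/(2(μ−λ)) = 0.02604 hr
Savings = 0.05208 − 0.02604 = 0.02604 hr

Final: 0.02604 hr


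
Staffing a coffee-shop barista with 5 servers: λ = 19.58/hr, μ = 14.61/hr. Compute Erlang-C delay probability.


a = λ/μ = 1.3402; ρ = a/5 = 0.2680
P₀ = 0.261573 (from M/M/c formula)
C(c,a) = [a^c/(c!(1−ρ))]·P₀ = [4.32327/(120·0.7320)]·0.261573
= 0.04922·0.261573 = 0.012875

Final: 0.012875


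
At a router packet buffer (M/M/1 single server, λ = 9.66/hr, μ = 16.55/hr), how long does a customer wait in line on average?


ρ = 9.66/16.55 = 0.5837
Wq = ρ/(μ−λ) = 0.5837/(16.55 − 9.66) = 0.5837/6.89 = 0.08471 hr

Final: 0.08471 hr


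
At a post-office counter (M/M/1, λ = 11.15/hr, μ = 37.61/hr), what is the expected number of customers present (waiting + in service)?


ρ = λ/μ = 11.15/37.61 = 0.2965
L = ρ/(1−ρ) = 0.2965/(1 − 0.2965) = 0.2965/0.7035 = 0.4214

Final: 0.4214


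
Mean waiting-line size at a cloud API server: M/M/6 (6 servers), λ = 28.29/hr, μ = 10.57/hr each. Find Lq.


a = λ/μ = 2.6764; ρ = a/6 = 0.4461
P₀ = 0.068224
Lq = P₀·a^c·ρ / (c!·(1−ρ)²) = 0.068224·367.57652·0.4461/(720·0.30683)
= 0.05064

Final: 0.05064


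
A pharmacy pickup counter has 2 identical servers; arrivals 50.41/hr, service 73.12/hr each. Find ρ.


ρ = λ/(cμ) = 50.41/(2·73.12) = 50.41/146.24 = 0.3447

Final: 0.3447


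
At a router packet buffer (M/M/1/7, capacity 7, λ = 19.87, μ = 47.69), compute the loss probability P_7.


ρ = λ/μ = 19.87/47.69 = 0.4166
P_K = (1−ρ)ρ^K/(1−ρ^(K+1)) = (0.5834·0.002180)/(1 − 0.0009082)
= 0.001272/0.999092 = 0.001273

Final: 0.001273


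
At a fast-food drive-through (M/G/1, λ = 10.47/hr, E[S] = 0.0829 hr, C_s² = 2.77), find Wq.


ρ = λ·E[S] = 10.47·0.0829 = 0.8680
E[S²] = E[S]²(1+C_s²) = 0.0829²·(1+2.77) = 0.025909
Wq = λ·E[S²]/(2(1−ρ)) = 10.47·0.025909/(2·0.1320) = 1.02724 hr

Final: 1.02724 hr


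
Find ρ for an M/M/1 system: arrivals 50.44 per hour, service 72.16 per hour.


ρ = λ/μ = 50.44/72.16 = 0.6990

Final: 0.6990


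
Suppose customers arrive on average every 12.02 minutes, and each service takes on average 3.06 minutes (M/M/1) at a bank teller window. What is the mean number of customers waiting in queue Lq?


λ = 60/12.02 = 4.9917 /hr
μ = 60/3.06 = 19.6078 /hr
ρ = λ/μ = 4.9917/19.6078 = 0.2546
Lq = ρ²/(1−ρ) = 0.06481/0.7454 = 0.08694

Final: 0.08694


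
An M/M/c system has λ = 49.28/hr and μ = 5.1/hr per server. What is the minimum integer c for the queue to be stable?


Stability requires cμ > λ ⇔ c > λ/μ.
λ/μ = 49.28/5.1 = 9.6627
Minimum integer c = ⌊9.6627⌋ + 1 = 10
Check: 10·5.1 = 51.00 > 49.28, while 9·5.1 = 45.90 ≤ 49.28

Final: 10 servers


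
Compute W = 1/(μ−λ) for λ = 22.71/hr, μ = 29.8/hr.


W = 1/(μ−λ) = 1/(29.8 − 22.71) = 1/7.09 = 0.1410 hr

Final: 0.1410 hr


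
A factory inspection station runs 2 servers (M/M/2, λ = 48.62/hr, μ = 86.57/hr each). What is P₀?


a = λ/μ = 48.62/86.57 = 0.5616; ρ = a/c = 0.2808
Σ_{k=0}^{1} a^k/k! (terms k=0..1) = 1.00000 + 0.56163 = 1.56163
Tail: a^2/(2!(1−ρ)) = 0.31542/(2·0.7192) = 0.21929
P₀ = 1/(1.56163 + 0.21929) = 1/1.78092 = 0.561508

Final: 0.561508


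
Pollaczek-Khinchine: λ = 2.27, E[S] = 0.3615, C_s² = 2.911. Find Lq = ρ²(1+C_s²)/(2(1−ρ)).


ρ = λ·E[S] = 2.27·0.3615 = 0.8206
Lq = ρ²(1+C_s²)/(2(1−ρ)) = 0.6734·(1+2.911)/(2·0.1794)
= 0.6734·3.9110/0.3588 = 7.34033

Final: 7.34033


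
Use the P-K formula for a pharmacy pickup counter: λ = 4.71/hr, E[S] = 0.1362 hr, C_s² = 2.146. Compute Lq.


ρ = λ·E[S] = 4.71·0.1362 = 0.6415
Lq = ρ²(1+C_s²)/(2(1−ρ)) = 0.4115·(1+2.146)/(2·0.3585)
= 0.4115·3.1460/0.7170 = 1.80567

Final: 1.80567


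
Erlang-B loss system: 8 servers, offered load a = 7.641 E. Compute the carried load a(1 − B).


B(8,7.641) = 0.215451 (Erlang-B)
Carried load = a(1 − B) = 7.641·(1 − 0.215451) = 7.641·0.784549 = 5.9947 E

Final: 5.9947 Erlangs


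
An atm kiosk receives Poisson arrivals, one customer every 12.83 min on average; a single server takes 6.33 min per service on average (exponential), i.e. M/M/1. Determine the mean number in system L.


λ = 60/12.83 = 4.6765 /hr
μ = 60/6.33 = 9.4787 /hr
ρ = λ/μ = 4.6765/9.4787 = 0.4934
L = ρ/(1−ρ) = 0.4934/0.5066 = 0.9738

Final: 0.9738


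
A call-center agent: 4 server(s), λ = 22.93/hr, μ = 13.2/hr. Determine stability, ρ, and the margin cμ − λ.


Total capacity cμ = 4·13.2 = 52.80/hr
ρ = λ/(cμ) = 22.93/52.80 = 0.4343
Stable ⇔ ρ < 1: YES
Spare capacity = cμ − λ = 52.80 − 22.93 = 29.87/hr

Final: ρ = 0.4343; stable; margin = 29.87/hr


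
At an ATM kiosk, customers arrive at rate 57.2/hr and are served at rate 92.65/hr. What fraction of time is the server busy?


ρ = λ/μ = 57.2/92.65 = 0.6174

Final: 0.6174


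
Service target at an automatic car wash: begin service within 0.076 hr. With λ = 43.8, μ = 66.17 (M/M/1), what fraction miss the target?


ρ = 43.8/66.17 = 0.6619
P(Wq > t) = ρ·e^{−(μ−λ)t} = 0.6619·e^{−1.7001}
= 0.6619·0.182662 = 0.120909

Final: 0.120909


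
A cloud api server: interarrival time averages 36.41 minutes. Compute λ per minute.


λ = 1/(interarrival time) in consistent units.
1 minute = 1 min, so λ = 1/36.41 = 0.02746 per minute

Final: 0.02746 /min


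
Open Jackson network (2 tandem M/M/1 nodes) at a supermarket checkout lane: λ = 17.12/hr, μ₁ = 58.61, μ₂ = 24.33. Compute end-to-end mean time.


Each node sees arrival rate λ = 17.12/hr (tandem ⇒ throughput preserved).
W₁ = 1/(μ₁−λ) = 1/(58.61−17.12) = 0.02410 hr
W₂ = 1/(μ₂−λ) = 1/(24.33−17.12) = 0.13870 hr
W_total = W₁ + W₂ = 0.02410 + 0.13870 = 0.16280 hr

Final: 0.16280 hr


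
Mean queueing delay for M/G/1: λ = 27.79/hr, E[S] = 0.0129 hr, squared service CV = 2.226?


ρ = λ·E[S] = 27.79·0.0129 = 0.3585
E[S²] = E[S]²(1+C_s²) = 0.0129²·(1+2.226) = 0.0005368
Wq = λ·E[S²]/(2(1−ρ)) = 27.79·0.0005368/(2·0.6415) = 0.01163 hr

Final: 0.01163 hr


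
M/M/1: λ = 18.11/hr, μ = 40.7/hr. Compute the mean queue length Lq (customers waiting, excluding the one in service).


ρ = 18.11/40.7 = 0.4450
Lq = ρ²/(1−ρ) = 0.1980/0.5550 = 0.3567

Final: 0.3567


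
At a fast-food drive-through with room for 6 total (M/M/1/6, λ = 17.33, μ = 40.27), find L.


ρ = 17.33/40.27 = 0.4303
L = ρ[1 − (K+1)ρ^K + Kρ^(K+1)] / [(1−ρ)(1−ρ^(K+1))]
Numerator: 0.4303·(1 − 7·0.006352 + 6·0.002733) = 0.418269
Denominator: (0.5697)·(0.997267) = 0.568098
L = 0.418269/0.568098 = 0.7363

Final: 0.7363


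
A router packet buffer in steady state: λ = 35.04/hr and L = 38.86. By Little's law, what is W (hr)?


W = L/λ = 38.86/35.04 = 1.1090 hr

Final: 1.1090 hr


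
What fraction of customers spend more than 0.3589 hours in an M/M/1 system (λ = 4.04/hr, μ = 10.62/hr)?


W ~ Exponential(μ−λ) for M/M/1.
μ − λ = 10.62 − 4.04 = 6.5800
P(W > t) = e^{−(μ−λ)t} = e^{−2.3616} = 0.094273

Final: 0.094273


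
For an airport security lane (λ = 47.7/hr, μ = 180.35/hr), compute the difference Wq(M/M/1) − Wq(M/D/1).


ρ = 47.7/180.35 = 0.2645
Wq(M/M/1) = ρ/(μ−λ) = 0.2645/132.65 = 0.001994 hr
Wq(M/D/1) = ρ/(2(μ−λ)) = 0.0009969 hr
Savings = 0.001994 − 0.0009969 = 0.0009969 hr

Final: 0.0009969 hr


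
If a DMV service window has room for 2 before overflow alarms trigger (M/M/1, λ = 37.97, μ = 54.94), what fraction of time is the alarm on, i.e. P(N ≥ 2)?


ρ = 37.97/54.94 = 0.6911
P(N ≥ n) = ρ^n = 0.6911^2 = 0.477644

Final: 0.477644


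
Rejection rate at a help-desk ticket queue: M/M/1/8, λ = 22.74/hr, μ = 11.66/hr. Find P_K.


ρ = λ/μ = 22.74/11.66 = 1.9503
P_K = (1−ρ)ρ^K/(1−ρ^(K+1)) = (-0.9503·209.283640)/(1 − 408.156944)
= -198.873304/-407.156944 = 0.488444

Final: 0.488444


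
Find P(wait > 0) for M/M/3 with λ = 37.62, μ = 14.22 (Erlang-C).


a = λ/μ = 2.6456; ρ = a/3 = 0.8819
P₀ = 0.030060 (from M/M/c formula)
C(c,a) = [a^c/(c!(1−ρ))]·P₀ = [18.51644/(6·0.1181)]·0.030060
= 26.12141·0.030060 = 0.785217

Final: 0.785217


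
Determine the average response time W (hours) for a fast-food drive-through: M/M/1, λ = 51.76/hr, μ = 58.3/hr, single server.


W = 1/(μ−λ) = 1/(58.3 − 51.76) = 1/6.54 = 0.1529 hr

Final: 0.1529 hr


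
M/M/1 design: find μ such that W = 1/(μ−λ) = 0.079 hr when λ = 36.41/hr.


W = 1/(μ−λ) ⇒ μ − λ = 1/W = 1/0.079 = 12.6582
μ = λ + 1/W = 36.41 + 12.6582 = 49.0682 per hr

Final: 49.0682 /hr


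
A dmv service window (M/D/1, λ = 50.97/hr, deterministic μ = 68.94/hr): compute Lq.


ρ = 50.97/68.94 = 0.7393
M/D/1: Lq = ρ²/(2(1−ρ)) = 0.5466/(2·0.2607) = 1.04853

Final: 1.04853


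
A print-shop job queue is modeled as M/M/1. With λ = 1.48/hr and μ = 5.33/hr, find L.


ρ = λ/μ = 1.48/5.33 = 0.2777
L = ρ/(1−ρ) = 0.2777/(1 − 0.2777) = 0.2777/0.7223 = 0.3844

Final: 0.3844


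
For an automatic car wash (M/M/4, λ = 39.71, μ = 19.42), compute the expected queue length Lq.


a = λ/μ = 2.0448; ρ = a/4 = 0.5112
P₀ = 0.124214
Lq = P₀·a^c·ρ / (c!·(1−ρ)²) = 0.124214·17.48246·0.5112/(24·0.23893)
= 0.19359

Final: 0.19359


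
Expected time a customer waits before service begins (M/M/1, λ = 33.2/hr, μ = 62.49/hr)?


ρ = 33.2/62.49 = 0.5313
Wq = ρ/(μ−λ) = 0.5313/(62.49 − 33.2) = 0.5313/29.29 = 0.01814 hr

Final: 0.01814 hr


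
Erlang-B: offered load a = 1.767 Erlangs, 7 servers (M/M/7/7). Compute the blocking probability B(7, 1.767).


B(c,a) = (a^c/c!) / Σ_{k=0}^{c} a^k/k!
a^7/7! = 0.010671
Σ terms (k=0..7): 1.00000 + 1.76700 + 1.56114 + 0.91951 + 0.40620 + 0.14355 + 0.04228 + 0.01067 = 5.850350
B = 0.010671/5.850350 = 0.001824

Final: 0.001824


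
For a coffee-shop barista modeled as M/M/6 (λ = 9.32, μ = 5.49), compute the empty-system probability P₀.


a = λ/μ = 9.32/5.49 = 1.6976; ρ = a/c = 0.2829
Σ_{k=0}^{5} a^k/k! (terms k=0..5) = 1.00000 + 1.69763 + 1.44098 + 0.81542 + 0.34607 + 0.11750 = 5.41759
Tail: a^6/(6!(1−ρ)) = 23.93654/(720·0.7171) = 0.04636
P₀ = 1/(5.41759 + 0.04636) = 1/5.46396 = 0.183018

Final: 0.183018


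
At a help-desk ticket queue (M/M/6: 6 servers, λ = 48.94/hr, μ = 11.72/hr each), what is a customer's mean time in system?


a = 4.1758; ρ = 0.6960; P₀ = 0.013606
Lq = P₀·a^c·ρ/(c!(1−ρ)²) = 0.75429
Wq = Lq/λ = 0.75429/48.94 = 0.01541 hr
W = Wq + 1/μ = 0.01541 + 0.08532 = 0.10074 hr

Final: 0.10074 hr


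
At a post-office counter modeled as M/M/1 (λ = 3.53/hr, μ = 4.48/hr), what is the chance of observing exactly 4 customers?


ρ = 3.53/4.48 = 0.7879
P_n = (1−ρ)·ρ^n = (1 − 0.7879)·0.7879^4 = 0.2121·0.385467 = 0.081740

Final: 0.081740


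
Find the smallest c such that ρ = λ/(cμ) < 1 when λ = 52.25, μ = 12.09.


Stability requires cμ > λ ⇔ c > λ/μ.
λ/μ = 52.25/12.09 = 4.3218
Minimum integer c = ⌊4.3218⌋ + 1 = 5
Check: 5·12.09 = 60.45 > 52.25, while 4·12.09 = 48.36 ≤ 52.25

Final: 5 servers


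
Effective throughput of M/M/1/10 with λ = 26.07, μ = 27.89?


ρ = 0.9347; P_K = (1−ρ)ρ^10/(1−ρ^11) = 0.063420
λ_eff = λ(1 − P_K) = 26.07·(1 − 0.063420) = 26.07·0.936580 = 24.4166 /hr

Final: 24.4166 /hr


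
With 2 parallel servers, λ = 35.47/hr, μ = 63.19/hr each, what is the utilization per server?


ρ = λ/(cμ) = 35.47/(2·63.19) = 35.47/126.38 = 0.2807

Final: 0.2807


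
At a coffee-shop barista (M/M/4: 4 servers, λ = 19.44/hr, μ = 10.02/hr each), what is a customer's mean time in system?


a = 1.9401; ρ = 0.4850; P₀ = 0.139167
Lq = P₀·a^c·ρ/(c!(1−ρ)²) = 0.15026
Wq = Lq/λ = 0.15026/19.44 = 0.007729 hr
W = Wq + 1/μ = 0.007729 + 0.09980 = 0.10753 hr

Final: 0.10753 hr


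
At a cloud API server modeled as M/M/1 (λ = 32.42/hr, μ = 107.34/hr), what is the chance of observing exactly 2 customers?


ρ = 32.42/107.34 = 0.3020
P_n = (1−ρ)·ρ^n = (1 − 0.3020)·0.3020^2 = 0.6980·0.091223 = 0.063671

Final: 0.063671


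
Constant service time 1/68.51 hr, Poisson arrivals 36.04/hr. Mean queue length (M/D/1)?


ρ = 36.04/68.51 = 0.5261
M/D/1: Lq = ρ²/(2(1−ρ)) = 0.2767/(2·0.4739) = 0.29195

Final: 0.29195


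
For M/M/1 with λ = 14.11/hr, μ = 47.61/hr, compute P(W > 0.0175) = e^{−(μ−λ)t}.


W ~ Exponential(μ−λ) for M/M/1.
μ − λ = 47.61 − 14.11 = 33.5000
P(W > t) = e^{−(μ−λ)t} = e^{−0.5863} = 0.556410

Final: 0.556410


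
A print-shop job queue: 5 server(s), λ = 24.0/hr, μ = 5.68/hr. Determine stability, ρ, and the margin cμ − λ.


Total capacity cμ = 5·5.68 = 28.40/hr
ρ = λ/(cμ) = 24.0/28.40 = 0.8451
Stable ⇔ ρ < 1: YES
Spare capacity = cμ − λ = 28.40 − 24.0 = 4.40/hr

Final: ρ = 0.8451; stable; margin = 4.40/hr


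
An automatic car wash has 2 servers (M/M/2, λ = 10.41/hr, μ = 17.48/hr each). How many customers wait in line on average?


a = λ/μ = 0.5955; ρ = a/2 = 0.2978
P₀ = 0.541106
Lq = P₀·a^c·ρ / (c!·(1−ρ)²) = 0.541106·0.35467·0.2978/(2·0.49313)
= 0.05794

Final: 0.05794
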